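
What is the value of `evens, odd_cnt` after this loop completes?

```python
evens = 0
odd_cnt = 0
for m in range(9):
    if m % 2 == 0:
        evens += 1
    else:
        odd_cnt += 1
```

Count evens and odds in range(9)
`evens, odd_cnt` takes the values: (0, 0) → (1, 0) → (1, 1) → (2, 1) → (2, 2) → (3, 2) → (3, 3) → (4, 3) → (4, 4) → (5, 4)

Answer: 5, 4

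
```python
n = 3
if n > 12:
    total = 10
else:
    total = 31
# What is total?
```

Trace:
`n = 3` → n = 3
`if n > 12: ...` → n > 12 is False, take else branch → total = 31
So total = 31

Answer: 31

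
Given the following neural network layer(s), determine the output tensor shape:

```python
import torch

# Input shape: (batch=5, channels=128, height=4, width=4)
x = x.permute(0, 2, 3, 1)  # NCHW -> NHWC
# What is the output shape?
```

Input: (5, 128, 4, 4) -> Output: (5, 4, 4, 128)

Answer: (5, 4, 4, 128)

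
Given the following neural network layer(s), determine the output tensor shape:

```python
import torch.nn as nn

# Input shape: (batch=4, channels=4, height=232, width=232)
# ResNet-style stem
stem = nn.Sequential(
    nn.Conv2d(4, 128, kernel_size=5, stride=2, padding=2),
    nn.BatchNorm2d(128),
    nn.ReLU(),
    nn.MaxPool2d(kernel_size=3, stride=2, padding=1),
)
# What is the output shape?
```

Input: (4, 4, 232, 232) -> after Conv2d 5x5 stride=2: (4, 128, 116, 116) -> Output: (4, 128, 58, 58)

Answer: (4, 128, 58, 58)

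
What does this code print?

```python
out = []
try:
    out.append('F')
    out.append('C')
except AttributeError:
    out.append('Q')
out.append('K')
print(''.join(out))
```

Execution trace: 'F' (try body) → 'C' (try body, no exception) → 'K' (after the try/except). Output: FCK

Answer: FCK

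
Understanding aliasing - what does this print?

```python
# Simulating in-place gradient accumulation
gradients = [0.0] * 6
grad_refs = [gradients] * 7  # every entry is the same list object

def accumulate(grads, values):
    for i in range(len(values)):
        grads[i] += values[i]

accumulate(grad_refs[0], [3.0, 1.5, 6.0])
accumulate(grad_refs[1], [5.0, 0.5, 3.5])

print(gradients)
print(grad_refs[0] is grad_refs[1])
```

Key concept: gradient accumulation aliasing.
Step by step:
`gradients = [0.0] * 6` → gradients = [0.0, 0.0, 0.0, 0.0, 0.0, 0.0]
`grad_refs = [gradients] * 7` → grad_refs = [[0.0, 0.0, 0.0, 0.0, 0.0, 0.0], [0.0, 0.0, 0.0, 0.0, 0.0, 0.0], [0.0, 0.0, 0.0, 0.0, 0.0, 0.0], [0.0, 0.0, 0.0, 0.0, 0.0, 0.0], [0.0, 0.0, 0.0, 0.0, 0.0, 0.0], [0.0, 0.0, 0.0, 0.0, 0.0, 0.0], [0.0, 0.0, 0.0, 0.0, 0.0, 0.0]]
`accumulate(grad_refs[0], [3.0, 1.5, 6.0])` → gradients = [3.0, 1.5, 6.0, 0.0, 0.0, 0.0]; grad_refs = [[3.0, 1.5, 6.0, 0.0, 0.0, 0.0], [3.0, 1.5, 6.0, 0.0, 0.0, 0.0], [3.0, 1.5, 6.0, 0.0, 0.0, 0.0], [3.0, 1.5, 6.0, 0.0, 0.0, 0.0], [3.0, 1.5, 6.0, 0.0, 0.0, 0.0], [3.0, 1.5, 6.0, 0.0, 0.0, 0.0], [3.0, 1.5, 6.0, 0.0, 0.0, 0.0]]
`accumulate(grad_refs[1], [5.0, 0.5, 3.5])` → gradients = [8.0, 2.0, 9.5, 0.0, 0.0, 0.0]; grad_refs = [[8.0, 2.0, 9.5, 0.0, 0.0, 0.0], [8.0, 2.0, 9.5, 0.0, 0.0, 0.0], [8.0, 2.0, 9.5, 0.0, 0.0, 0.0], [8.0, 2.0, 9.5, 0.0, 0.0, 0.0], [8.0, 2.0, 9.5, 0.0, 0.0, 0.0], [8.0, 2.0, 9.5, 0.0, 0.0, 0.0], [8.0, 2.0, 9.5, 0.0, 0.0, 0.0]]
`print(gradients)` → prints [8.0, 2.0, 9.5, 0.0, 0.0, 0.0]
`print(grad_refs[0] is grad_refs[1])` → prints True

Answer:
[8.0, 2.0, 9.5, 0.0, 0.0, 0.0]
True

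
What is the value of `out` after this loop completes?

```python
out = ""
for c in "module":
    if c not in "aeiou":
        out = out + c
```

Remove vowels from 'module'
`out` takes the values: "" → "m" → "md" → "mdl"

Answer: "mdl"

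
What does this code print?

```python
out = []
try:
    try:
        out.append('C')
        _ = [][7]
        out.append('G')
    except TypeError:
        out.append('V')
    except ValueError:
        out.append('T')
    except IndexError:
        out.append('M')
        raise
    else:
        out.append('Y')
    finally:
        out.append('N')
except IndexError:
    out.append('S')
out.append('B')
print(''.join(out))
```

Execution trace: 'C' (inner try body) → 'M' (inner except IndexError) → 'N' (inner finally) → 'S' (outer except IndexError) → 'B' (after the try/except). Output: CMNSB

Answer: CMNSB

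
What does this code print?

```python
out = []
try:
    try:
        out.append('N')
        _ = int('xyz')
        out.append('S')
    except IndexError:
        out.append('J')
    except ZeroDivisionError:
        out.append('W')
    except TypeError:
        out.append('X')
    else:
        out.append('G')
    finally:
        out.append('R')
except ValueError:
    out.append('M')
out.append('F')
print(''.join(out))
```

Execution trace: 'N' (try body) → 'R' (finally) → 'M' (outer except ValueError) → 'F' (after the try/except). Output: NRMF

Answer: NRMF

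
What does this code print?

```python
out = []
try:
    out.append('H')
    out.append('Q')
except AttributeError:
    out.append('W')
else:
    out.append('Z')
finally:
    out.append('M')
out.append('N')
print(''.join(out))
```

Execution trace: 'H' (try body) → 'Q' (try body, no exception) → 'Z' (else) → 'M' (finally) → 'N' (after the try/except). Output: HQZMN

Answer: HQZMN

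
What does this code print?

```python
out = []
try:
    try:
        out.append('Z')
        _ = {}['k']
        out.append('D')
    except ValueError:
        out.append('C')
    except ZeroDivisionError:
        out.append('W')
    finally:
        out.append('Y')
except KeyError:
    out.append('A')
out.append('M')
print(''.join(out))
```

Execution trace: 'Z' (try body) → 'Y' (finally) → 'A' (outer except KeyError) → 'M' (after the try/except). Output: ZYAM

Answer: ZYAM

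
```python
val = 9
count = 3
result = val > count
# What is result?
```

Trace:
`val = 9` → val = 9
`count = 3` → count = 3
`result = val > count` → result = True
So result = True

Answer: True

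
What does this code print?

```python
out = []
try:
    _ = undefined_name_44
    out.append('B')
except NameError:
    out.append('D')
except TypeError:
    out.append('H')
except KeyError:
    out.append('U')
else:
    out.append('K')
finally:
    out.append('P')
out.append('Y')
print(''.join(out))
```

Execution trace: 'D' (except NameError) → 'P' (finally) → 'Y' (after the try/except). Output: DPY

Answer: DPY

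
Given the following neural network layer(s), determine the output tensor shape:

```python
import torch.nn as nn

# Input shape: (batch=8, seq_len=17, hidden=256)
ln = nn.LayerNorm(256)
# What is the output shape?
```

Input: (8, 17, 256) -> Output: (8, 17, 256)

Answer: (8, 17, 256)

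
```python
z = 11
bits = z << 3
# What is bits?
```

Trace:
`z = 11` → z = 11
`bits = z << 3` → bits = 88
So bits = 88

Answer: 88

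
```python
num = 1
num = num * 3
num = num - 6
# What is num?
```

Trace:
`num = 1` → num = 1
`num = num * 3` → num = 3
`num = num - 6` → num = -3
So num = -3

Answer: -3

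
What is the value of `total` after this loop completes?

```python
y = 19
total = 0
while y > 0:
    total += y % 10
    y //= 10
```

Sum digits of 19
`total` takes the values: 0 → 9 → 10

Answer: 10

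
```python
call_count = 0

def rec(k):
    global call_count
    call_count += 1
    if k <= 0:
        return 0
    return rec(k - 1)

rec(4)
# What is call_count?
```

Linear recursion stepping by 1: 5 calls from k=4 down to ≤0.

Answer: 5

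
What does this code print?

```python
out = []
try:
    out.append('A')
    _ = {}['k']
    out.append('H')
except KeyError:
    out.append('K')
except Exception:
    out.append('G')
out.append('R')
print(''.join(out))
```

Execution trace: 'A' (try body) → 'K' (except KeyError) → 'R' (after the try/except). Output: AKR

Answer: AKR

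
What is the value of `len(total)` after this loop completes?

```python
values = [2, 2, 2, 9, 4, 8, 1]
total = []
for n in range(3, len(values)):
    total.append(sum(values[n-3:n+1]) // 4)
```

Number of 4-element averages
`total` takes the values: [] → [3] → [3, 4] → [3, 4, 5] → [3, 4, 5, 5]
So `len(total)` = 4

Answer: 4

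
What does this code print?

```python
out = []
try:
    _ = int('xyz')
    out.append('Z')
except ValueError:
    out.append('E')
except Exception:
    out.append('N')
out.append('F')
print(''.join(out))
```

Execution trace: 'E' (except ValueError) → 'F' (after the try/except). Output: EF

Answer: EF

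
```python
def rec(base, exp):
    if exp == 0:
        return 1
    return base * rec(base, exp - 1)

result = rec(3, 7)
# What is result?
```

rec(3, 7) = 3 * 3 * 3 * 3 * 3 * 3 * 3 = 2187

Answer: 2187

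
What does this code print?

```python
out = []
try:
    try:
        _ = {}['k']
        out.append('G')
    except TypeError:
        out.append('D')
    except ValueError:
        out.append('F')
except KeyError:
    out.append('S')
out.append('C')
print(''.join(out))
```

Execution trace: 'S' (outer except KeyError) → 'C' (after the try/except). Output: SC

Answer: SC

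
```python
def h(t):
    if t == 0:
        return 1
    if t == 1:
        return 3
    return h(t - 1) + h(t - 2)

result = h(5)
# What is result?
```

Build up from base cases: h(0)=1, h(1)=3, h(2)=4, h(3)=7, h(4)=11, h(5)=18

Answer: 18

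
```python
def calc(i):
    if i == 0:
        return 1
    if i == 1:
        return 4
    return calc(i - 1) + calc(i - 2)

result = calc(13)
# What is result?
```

Build up from base cases: calc(0)=1, calc(1)=4, calc(2)=5, calc(3)=9, calc(4)=14, calc(5)=23, calc(6)=37, ..., calc(13)=1076

Answer: 1076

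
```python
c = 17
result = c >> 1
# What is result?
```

Trace:
`c = 17` → c = 17
`result = c >> 1` → result = 8
So result = 8

Answer: 8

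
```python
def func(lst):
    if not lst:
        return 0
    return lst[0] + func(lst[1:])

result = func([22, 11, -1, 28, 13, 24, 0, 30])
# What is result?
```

22 + 11 + (-1) + 28 + 13 + 24 + 0 + 30 + 0 = 127

Answer: 127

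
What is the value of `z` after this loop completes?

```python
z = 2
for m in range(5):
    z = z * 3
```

Multiply by 3, 5 times: 2 * 3^5 = 486
`z` takes the values: 2 → 6 → 18 → 54 → 162 → 486

Answer: 486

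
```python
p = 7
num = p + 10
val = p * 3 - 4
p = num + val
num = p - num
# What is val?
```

Trace:
`p = 7` → p = 7
`num = p + 10` → num = 17
`val = p * 3 - 4` → val = 17
`p = num + val` → p = 34
`num = p - num` → num = 17
So val = 17

Answer: 17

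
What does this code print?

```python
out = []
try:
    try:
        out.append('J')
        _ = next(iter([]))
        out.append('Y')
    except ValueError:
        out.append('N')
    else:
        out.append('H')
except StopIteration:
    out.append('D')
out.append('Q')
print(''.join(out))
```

Execution trace: 'J' (try body) → 'D' (outer except StopIteration) → 'Q' (after the try/except). Output: JDQ

Answer: JDQ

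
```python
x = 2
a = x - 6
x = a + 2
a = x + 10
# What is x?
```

Trace:
`x = 2` → x = 2
`a = x - 6` → a = -4
`x = a + 2` → x = -2
`a = x + 10` → a = 8
So x = -2

Answer: -2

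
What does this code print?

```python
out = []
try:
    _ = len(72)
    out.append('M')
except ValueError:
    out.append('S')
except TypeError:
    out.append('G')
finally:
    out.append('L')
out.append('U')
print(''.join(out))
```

Execution trace: 'G' (except TypeError) → 'L' (finally) → 'U' (after the try/except). Output: GLU

Answer: GLU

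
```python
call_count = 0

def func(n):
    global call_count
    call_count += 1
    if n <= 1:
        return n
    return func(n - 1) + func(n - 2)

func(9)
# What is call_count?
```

Calls(n) = 1 + Calls(n-1) + Calls(n-2); Calls(0)=Calls(1)=1. For n=9 this gives 109.

Answer: 109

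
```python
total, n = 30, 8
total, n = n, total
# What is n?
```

Trace:
`total, n = 30, 8` → total = 30; n = 8
`total, n = n, total` → total = 8; n = 30
So n = 30

Answer: 30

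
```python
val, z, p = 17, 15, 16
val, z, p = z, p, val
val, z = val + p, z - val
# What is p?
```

Trace:
`val, z, p = 17, 15, 16` → val = 17; z = 15; p = 16
`val, z, p = z, p, val` → val = 15; z = 16; p = 17
`val, z = val + p, z - val` → val = 32; z = 1
So p = 17

Answer: 17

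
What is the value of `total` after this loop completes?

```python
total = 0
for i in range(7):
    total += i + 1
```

Start at 0, add 1 to 7 = 28
`total` takes the values: 0 → 1 → 3 → 6 → 10 → 15 → 21 → 28

Answer: 28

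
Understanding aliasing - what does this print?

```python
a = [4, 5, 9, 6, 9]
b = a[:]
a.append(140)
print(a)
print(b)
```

Key concept: slice [:] creates copy.
Step by step:
`a = [4, 5, 9, 6, 9]` → a = [4, 5, 9, 6, 9]
`b = a[:]` → b = [4, 5, 9, 6, 9]
`a.append(140)` → a = [4, 5, 9, 6, 9, 140]
`print(a)` → prints [4, 5, 9, 6, 9, 140]
`print(b)` → prints [4, 5, 9, 6, 9]

Answer:
[4, 5, 9, 6, 9, 140]
[4, 5, 9, 6, 9]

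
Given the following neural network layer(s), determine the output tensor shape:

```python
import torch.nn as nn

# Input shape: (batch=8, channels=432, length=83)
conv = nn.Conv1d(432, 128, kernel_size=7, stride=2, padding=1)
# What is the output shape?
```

Input: (8, 432, 83) -> Output: (8, 128, 40)

Answer: (8, 128, 40)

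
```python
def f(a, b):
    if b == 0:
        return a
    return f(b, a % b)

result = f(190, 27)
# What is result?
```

f(190, 27) -> f(27, 1) -> f(1, 0) -> 1

Answer: 1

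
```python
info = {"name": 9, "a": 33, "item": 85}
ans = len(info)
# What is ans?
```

Trace:
`info = {"name": 9, "a": 33, "item": 85}` → info = {'name': 9, 'a': 33, 'item': 85}
`ans = len(info)` → ans = 3
So ans = 3

Answer: 3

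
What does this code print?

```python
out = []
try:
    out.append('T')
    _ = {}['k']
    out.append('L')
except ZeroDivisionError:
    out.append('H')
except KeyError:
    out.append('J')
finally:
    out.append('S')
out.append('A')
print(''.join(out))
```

Execution trace: 'T' (try body) → 'J' (except KeyError) → 'S' (finally) → 'A' (after the try/except). Output: TJSA

Answer: TJSA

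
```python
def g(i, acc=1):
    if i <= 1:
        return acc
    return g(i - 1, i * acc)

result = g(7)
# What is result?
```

Accumulator trace (n, acc): (7, 1) -> (6, 7) -> (5, 42) -> (4, 210) -> (3, 840) -> (2, 2520) -> (1, 5040) -> return 5040

Answer: 5040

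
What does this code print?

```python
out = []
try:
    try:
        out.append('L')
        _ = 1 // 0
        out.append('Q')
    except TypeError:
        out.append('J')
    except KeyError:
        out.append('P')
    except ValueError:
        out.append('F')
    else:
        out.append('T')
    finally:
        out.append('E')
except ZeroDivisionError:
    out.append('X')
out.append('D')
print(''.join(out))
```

Execution trace: 'L' (try body) → 'E' (finally) → 'X' (outer except ZeroDivisionError) → 'D' (after the try/except). Output: LEXD

Answer: LEXD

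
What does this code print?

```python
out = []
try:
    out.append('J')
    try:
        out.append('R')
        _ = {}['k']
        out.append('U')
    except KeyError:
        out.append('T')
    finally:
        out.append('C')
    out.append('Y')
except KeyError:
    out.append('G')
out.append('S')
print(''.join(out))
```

Execution trace: 'J' (try body) → 'R' (inner try body) → 'T' (inner except KeyError) → 'C' (inner finally) → 'Y' (try body, no exception) → 'S' (after the try/except). Output: JRTCYS

Answer: JRTCYS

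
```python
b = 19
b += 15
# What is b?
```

Trace:
`b = 19` → b = 19
`b += 15` → b = 34
So b = 34

Answer: 34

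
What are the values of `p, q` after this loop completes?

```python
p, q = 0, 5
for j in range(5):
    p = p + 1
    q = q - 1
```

p goes 0→5, q goes 5→0
`p, q` takes the values: (0, 5) → (1, 5) → (1, 4) → (2, 4) → (2, 3) → (3, 3) → (3, 2) → (4, 2) → (4, 1) → (5, 1) → (5, 0)

Answer: 5, 0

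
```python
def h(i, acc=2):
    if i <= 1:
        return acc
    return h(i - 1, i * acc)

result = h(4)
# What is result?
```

Accumulator trace (n, acc): (4, 2) -> (3, 8) -> (2, 24) -> (1, 48) -> return 48

Answer: 48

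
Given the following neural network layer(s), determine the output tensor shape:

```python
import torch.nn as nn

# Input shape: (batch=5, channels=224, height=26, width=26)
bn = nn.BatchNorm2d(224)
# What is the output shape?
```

Input: (5, 224, 26, 26) -> Output: (5, 224, 26, 26)

Answer: (5, 224, 26, 26)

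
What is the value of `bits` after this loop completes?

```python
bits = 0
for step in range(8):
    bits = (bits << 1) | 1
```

Build 8 consecutive 1-bits: 0b11111111
`bits` takes the values: 0 → 1 → 3 → 7 → 15 → 31 → 63 → 127 → 255

Answer: 255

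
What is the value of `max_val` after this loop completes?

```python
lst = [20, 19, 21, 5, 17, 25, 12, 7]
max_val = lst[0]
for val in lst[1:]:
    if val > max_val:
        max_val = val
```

Maximum of [20, 19, 21, 5, 17, 25, 12, 7]
`max_val` takes the values: 20 → 21 → 25

Answer: 25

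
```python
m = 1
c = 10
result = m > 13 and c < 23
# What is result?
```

Trace:
`m = 1` → m = 1
`c = 10` → c = 10
`result = m > 13 and c < 23` → result = False
So result = False

Answer: False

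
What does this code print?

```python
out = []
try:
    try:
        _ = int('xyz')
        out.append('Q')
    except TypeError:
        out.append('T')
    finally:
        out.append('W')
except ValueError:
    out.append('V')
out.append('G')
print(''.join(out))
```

Execution trace: 'W' (finally) → 'V' (outer except ValueError) → 'G' (after the try/except). Output: WVG

Answer: WVG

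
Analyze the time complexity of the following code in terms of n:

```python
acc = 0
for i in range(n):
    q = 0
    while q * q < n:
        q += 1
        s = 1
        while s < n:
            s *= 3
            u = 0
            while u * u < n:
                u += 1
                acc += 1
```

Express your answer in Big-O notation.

Each loop level contributes: n × √n × log n × √n. Multiplying the contributions gives O(n^2 log n).

Answer: O(n^2 log n)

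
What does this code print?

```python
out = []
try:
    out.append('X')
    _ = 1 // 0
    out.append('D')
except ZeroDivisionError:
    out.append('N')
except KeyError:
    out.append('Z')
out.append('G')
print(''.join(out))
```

Execution trace: 'X' (try body) → 'N' (except ZeroDivisionError) → 'G' (after the try/except). Output: XNG

Answer: XNG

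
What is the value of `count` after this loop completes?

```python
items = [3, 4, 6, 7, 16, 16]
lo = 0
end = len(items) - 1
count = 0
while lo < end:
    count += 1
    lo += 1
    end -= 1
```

Iterations until pointers meet (list length 6)
`count` takes the values: 0 → 1 → 2 → 3

Answer: 3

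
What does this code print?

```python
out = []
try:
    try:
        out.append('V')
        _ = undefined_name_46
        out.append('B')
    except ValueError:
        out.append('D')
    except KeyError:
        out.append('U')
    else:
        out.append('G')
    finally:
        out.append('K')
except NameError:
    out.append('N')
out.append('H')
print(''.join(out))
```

Execution trace: 'V' (try body) → 'K' (finally) → 'N' (outer except NameError) → 'H' (after the try/except). Output: VKNH

Answer: VKNH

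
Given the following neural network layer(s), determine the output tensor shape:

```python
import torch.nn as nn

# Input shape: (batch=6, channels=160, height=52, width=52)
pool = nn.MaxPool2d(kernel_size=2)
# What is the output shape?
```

Input: (6, 160, 52, 52) -> Output: (6, 160, 26, 26)

Answer: (6, 160, 26, 26)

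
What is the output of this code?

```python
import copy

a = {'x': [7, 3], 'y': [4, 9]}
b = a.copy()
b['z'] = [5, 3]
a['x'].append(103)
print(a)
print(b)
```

Key concept: shallow copy of dict with mutable values.
Step by step:
`a = {'x': [7, 3], 'y': [4, 9]}` → a = {'x': [7, 3], 'y': [4, 9]}
`b = a.copy()` → b = {'x': [7, 3], 'y': [4, 9]}
`b['z'] = [5, 3]` → b = {'x': [7, 3], 'y': [4, 9], 'z': [5, 3]}
`a['x'].append(103)` → a = {'x': [7, 3, 103], 'y': [4, 9]}; b = {'x': [7, 3, 103], 'y': [4, 9], 'z': [5, 3]}
`print(a)` → prints {'x': [7, 3, 103], 'y': [4, 9]}
`print(b)` → prints {'x': [7, 3, 103], 'y': [4, 9], 'z': [5, 3]}

Answer:
{'x': [7, 3, 103], 'y': [4, 9]}
{'x': [7, 3, 103], 'y': [4, 9], 'z': [5, 3]}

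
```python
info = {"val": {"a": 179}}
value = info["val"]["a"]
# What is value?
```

Trace:
`info = {"val": {"a": 179}}` → info = {'val': {'a': 179}}
`value = info["val"]["a"]` → value = 179
So value = 179

Answer: 179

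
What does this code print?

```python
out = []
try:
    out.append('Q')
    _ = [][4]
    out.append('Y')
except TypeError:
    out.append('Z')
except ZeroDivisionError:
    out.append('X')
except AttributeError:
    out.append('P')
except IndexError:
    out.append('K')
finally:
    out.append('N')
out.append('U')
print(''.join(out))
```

Execution trace: 'Q' (try body) → 'K' (except IndexError) → 'N' (finally) → 'U' (after the try/except). Output: QKNU

Answer: QKNU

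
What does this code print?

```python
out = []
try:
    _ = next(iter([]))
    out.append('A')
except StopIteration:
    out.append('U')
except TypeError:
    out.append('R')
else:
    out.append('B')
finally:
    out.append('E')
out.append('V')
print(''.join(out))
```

Execution trace: 'U' (except StopIteration) → 'E' (finally) → 'V' (after the try/except). Output: UEV

Answer: UEV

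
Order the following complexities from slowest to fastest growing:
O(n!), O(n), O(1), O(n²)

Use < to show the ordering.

Ordered by growth rate: O(1) < O(n) < O(n²) < O(n!)

Answer: O(1) < O(n) < O(n²) < O(n!)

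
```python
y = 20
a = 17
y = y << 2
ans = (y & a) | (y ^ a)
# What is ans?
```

Trace:
`y = 20` → y = 20
`a = 17` → a = 17
`y = y << 2` → y = 80
`ans = (y & a) | (y ^ a)` → ans = 81
So ans = 81

Answer: 81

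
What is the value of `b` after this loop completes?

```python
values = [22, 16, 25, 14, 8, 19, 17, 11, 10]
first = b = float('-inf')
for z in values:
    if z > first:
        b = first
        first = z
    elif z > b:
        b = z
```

Second largest (with repeats) in [22, 16, 25, 14, 8, 19, 17, 11, 10]
`b` takes the values: -inf → 16 → 22

Answer: 22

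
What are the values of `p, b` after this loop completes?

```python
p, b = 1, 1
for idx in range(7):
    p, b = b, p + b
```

Fibonacci: after 7 iterations
`p, b` takes the values: (1, 1) → (1, 2) → (2, 3) → (3, 5) → (5, 8) → (8, 13) → (13, 21) → (21, 34)

Answer: 21, 34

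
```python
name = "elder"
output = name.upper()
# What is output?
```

Trace:
`name = "elder"` → name = 'elder'
`output = name.upper()` → output = 'ELDER'
So output = 'ELDER'

Answer: 'ELDER'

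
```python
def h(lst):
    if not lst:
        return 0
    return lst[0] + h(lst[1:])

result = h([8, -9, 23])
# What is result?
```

8 + (-9) + 23 + 0 = 22

Answer: 22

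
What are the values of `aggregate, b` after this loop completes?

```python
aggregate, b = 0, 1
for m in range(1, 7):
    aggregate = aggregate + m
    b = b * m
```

Sum and factorial of 1 to 6
`aggregate, b` takes the values: (0, 1) → (1, 1) → (3, 1) → (3, 2) → (6, 2) → (6, 6) → (10, 6) → (10, 24) → (15, 24) → (15, 120) → (21, 120) → (21, 720)

Answer: 21, 720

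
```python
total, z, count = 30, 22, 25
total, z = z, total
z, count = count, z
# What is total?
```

Trace:
`total, z, count = 30, 22, 25` → total = 30; z = 22; count = 25
`total, z = z, total` → total = 22; z = 30
`z, count = count, z` → z = 25; count = 30
So total = 22

Answer: 22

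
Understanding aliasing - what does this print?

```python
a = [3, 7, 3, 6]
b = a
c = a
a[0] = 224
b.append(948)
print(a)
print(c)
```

Key concept: multiple aliases.
Step by step:
`a = [3, 7, 3, 6]` → a = [3, 7, 3, 6]
`b = a` → b = [3, 7, 3, 6] (same object as a)
`c = a` → c = [3, 7, 3, 6] (same object as a, b)
`a[0] = 224` → a = [224, 7, 3, 6] (same object as b, c); b = [224, 7, 3, 6] (same object as a, c); c = [224, 7, 3, 6] (same object as a, b)
`b.append(948)` → a = [224, 7, 3, 6, 948] (same object as b, c); b = [224, 7, 3, 6, 948] (same object as a, c); c = [224, 7, 3, 6, 948] (same object as a, b)
`print(a)` → prints [224, 7, 3, 6, 948]
`print(c)` → prints [224, 7, 3, 6, 948]

Answer:
[224, 7, 3, 6, 948]
[224, 7, 3, 6, 948]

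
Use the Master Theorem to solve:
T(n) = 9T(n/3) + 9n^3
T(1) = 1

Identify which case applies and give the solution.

a=9, b=3, f(n)=9n^3. log_3(9) = 2. Since c=3 > 2 and the regularity condition holds (9(n/3)^3 = (9/3^3)n^3 with 9/3^3 < 1), Case 3 applies: T(n) = Θ(f(n)) = O(n^3).

Answer: O(n^3) - Case 3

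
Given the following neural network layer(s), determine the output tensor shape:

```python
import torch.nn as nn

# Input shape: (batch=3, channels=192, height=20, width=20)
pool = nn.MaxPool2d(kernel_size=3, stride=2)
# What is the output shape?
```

Input: (3, 192, 20, 20) -> Output: (3, 192, 9, 9)

Answer: (3, 192, 9, 9)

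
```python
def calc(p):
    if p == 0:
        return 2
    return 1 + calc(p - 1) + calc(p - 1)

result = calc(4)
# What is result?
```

calc(p) = 1 + 2·calc(p-1), calc(0)=2. Closed form: (2+1)·2^4 - 1 = 47.

Answer: 47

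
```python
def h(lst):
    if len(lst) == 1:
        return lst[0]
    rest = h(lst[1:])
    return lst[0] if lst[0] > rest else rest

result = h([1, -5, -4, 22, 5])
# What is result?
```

Recursive max over [1, -5, -4, 22, 5] = 22

Answer: 22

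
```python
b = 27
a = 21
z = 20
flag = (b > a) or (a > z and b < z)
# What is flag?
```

Trace:
`b = 27` → b = 27
`a = 21` → a = 21
`z = 20` → z = 20
`flag = (b > a) or (a > z and b < z)` → flag = True
So flag = True

Answer: True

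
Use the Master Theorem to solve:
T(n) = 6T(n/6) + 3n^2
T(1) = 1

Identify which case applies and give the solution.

a=6, b=6, f(n)=3n^2. log_6(6) = 1. Since c=2 > 1 and the regularity condition holds (6(n/6)^2 = (6/6^2)n^2 with 6/6^2 < 1), Case 3 applies: T(n) = Θ(f(n)) = O(n^2).

Answer: O(n^2) - Case 3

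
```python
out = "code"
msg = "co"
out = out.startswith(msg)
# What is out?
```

Trace:
`out = "code"` → out = 'code'
`msg = "co"` → msg = 'co'
`out = out.startswith(msg)` → out = True
So out = True

Answer: True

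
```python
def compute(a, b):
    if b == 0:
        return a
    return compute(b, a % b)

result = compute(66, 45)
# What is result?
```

compute(66, 45) -> compute(45, 21) -> compute(21, 3) -> compute(3, 0) -> 3

Answer: 3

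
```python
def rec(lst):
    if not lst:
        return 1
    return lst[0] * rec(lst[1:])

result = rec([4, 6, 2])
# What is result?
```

Product over [4, 6, 2] = 4 * 6 * 2 = 48

Answer: 48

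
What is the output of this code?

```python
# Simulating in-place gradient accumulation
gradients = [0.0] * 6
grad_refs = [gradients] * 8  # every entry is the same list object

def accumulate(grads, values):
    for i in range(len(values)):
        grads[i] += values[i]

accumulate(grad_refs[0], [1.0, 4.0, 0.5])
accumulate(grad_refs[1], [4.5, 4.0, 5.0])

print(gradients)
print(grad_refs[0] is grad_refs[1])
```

Key concept: gradient accumulation aliasing.
Step by step:
`gradients = [0.0] * 6` → gradients = [0.0, 0.0, 0.0, 0.0, 0.0, 0.0]
`grad_refs = [gradients] * 8` → grad_refs = [[0.0, 0.0, 0.0, 0.0, 0.0, 0.0], [0.0, 0.0, 0.0, 0.0, 0.0, 0.0], [0.0, 0.0, 0.0, 0.0, 0.0, 0.0], [0.0, 0.0, 0.0, 0.0, 0.0, 0.0], [0.0, 0.0, 0.0, 0.0, 0.0, 0.0], [0.0, 0.0, 0.0, 0.0, 0.0, 0.0], [0.0, 0.0, 0.0, 0.0, 0.0, 0.0], [0.0, 0.0, 0.0, 0.0, 0.0, 0.0]]
`accumulate(grad_refs[0], [1.0, 4.0, 0.5])` → gradients = [1.0, 4.0, 0.5, 0.0, 0.0, 0.0]; grad_refs = [[1.0, 4.0, 0.5, 0.0, 0.0, 0.0], [1.0, 4.0, 0.5, 0.0, 0.0, 0.0], [1.0, 4.0, 0.5, 0.0, 0.0, 0.0], [1.0, 4.0, 0.5, 0.0, 0.0, 0.0], [1.0, 4.0, 0.5, 0.0, 0.0, 0.0], [1.0, 4.0, 0.5, 0.0, 0.0, 0.0], [1.0, 4.0, 0.5, 0.0, 0.0, 0.0], [1.0, 4.0, 0.5, 0.0, 0.0, 0.0]]
`accumulate(grad_refs[1], [4.5, 4.0, 5.0])` → gradients = [5.5, 8.0, 5.5, 0.0, 0.0, 0.0]; grad_refs = [[5.5, 8.0, 5.5, 0.0, 0.0, 0.0], [5.5, 8.0, 5.5, 0.0, 0.0, 0.0], [5.5, 8.0, 5.5, 0.0, 0.0, 0.0], [5.5, 8.0, 5.5, 0.0, 0.0, 0.0], [5.5, 8.0, 5.5, 0.0, 0.0, 0.0], [5.5, 8.0, 5.5, 0.0, 0.0, 0.0], [5.5, 8.0, 5.5, 0.0, 0.0, 0.0], [5.5, 8.0, 5.5, 0.0, 0.0, 0.0]]
`print(gradients)` → prints [5.5, 8.0, 5.5, 0.0, 0.0, 0.0]
`print(grad_refs[0] is grad_refs[1])` → prints True

Answer:
[5.5, 8.0, 5.5, 0.0, 0.0, 0.0]
True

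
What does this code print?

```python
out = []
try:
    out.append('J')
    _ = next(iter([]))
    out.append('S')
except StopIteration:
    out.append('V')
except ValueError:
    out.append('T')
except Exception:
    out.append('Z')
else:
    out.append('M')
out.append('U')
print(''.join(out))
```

Execution trace: 'J' (try body) → 'V' (except StopIteration) → 'U' (after the try/except). Output: JVU

Answer: JVU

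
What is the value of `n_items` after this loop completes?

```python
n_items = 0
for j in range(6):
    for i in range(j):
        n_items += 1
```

Triangle number: 0+1+2+...+5
`n_items` takes the values: 0 → 1 → 2 → 3 → 4 → 5 → 6 → 7 → 8 → 9 → 10 → 11 → 12 → 13 → 14 → 15

Answer: 15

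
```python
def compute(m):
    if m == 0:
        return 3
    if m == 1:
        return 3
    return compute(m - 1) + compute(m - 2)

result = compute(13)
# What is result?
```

Build up from base cases: compute(0)=3, compute(1)=3, compute(2)=6, compute(3)=9, compute(4)=15, compute(5)=24, compute(6)=39, ..., compute(13)=1131

Answer: 1131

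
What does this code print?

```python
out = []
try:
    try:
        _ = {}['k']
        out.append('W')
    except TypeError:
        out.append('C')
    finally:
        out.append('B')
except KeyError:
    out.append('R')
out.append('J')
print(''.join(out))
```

Execution trace: 'B' (finally) → 'R' (outer except KeyError) → 'J' (after the try/except). Output: BRJ

Answer: BRJ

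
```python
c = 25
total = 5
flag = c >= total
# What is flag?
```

Trace:
`c = 25` → c = 25
`total = 5` → total = 5
`flag = c >= total` → flag = True
So flag = True

Answer: True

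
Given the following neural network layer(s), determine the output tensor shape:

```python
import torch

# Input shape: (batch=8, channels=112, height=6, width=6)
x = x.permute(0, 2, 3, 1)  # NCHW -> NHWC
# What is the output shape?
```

Input: (8, 112, 6, 6) -> Output: (8, 6, 6, 112)

Answer: (8, 6, 6, 112)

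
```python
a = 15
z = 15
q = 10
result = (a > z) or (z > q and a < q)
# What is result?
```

Trace:
`a = 15` → a = 15
`z = 15` → z = 15
`q = 10` → q = 10
`result = (a > z) or (z > q and a < q)` → result = False
So result = False

Answer: False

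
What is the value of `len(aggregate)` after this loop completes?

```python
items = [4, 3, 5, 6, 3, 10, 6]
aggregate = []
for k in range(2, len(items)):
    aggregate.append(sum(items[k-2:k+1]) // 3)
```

Number of 3-element averages
`aggregate` takes the values: [] → [4] → [4, 4] → [4, 4, 4] → [4, 4, 4, 6] → [4, 4, 4, 6, 6]
So `len(aggregate)` = 5

Answer: 5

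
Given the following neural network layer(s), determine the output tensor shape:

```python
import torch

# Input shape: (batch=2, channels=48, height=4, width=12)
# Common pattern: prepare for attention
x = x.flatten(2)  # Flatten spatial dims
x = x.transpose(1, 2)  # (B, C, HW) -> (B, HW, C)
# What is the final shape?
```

Input: (2, 48, 4, 12) -> after flatten(2): (2, 48, 48) -> Output: (2, 48, 48)

Answer: (2, 48, 48)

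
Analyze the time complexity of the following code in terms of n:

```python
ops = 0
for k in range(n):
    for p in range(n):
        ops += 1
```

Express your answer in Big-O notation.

Each loop level contributes: n × n. Multiplying the contributions gives O(n^2).

Answer: O(n^2)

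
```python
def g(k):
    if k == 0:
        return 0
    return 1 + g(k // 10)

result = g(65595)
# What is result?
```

Count of digits of 65595: 5

Answer: 5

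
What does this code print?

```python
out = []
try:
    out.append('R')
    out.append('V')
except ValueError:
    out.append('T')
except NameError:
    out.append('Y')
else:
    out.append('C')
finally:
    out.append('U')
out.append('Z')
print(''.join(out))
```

Execution trace: 'R' (try body) → 'V' (try body, no exception) → 'C' (else) → 'U' (finally) → 'Z' (after the try/except). Output: RVCUZ

Answer: RVCUZ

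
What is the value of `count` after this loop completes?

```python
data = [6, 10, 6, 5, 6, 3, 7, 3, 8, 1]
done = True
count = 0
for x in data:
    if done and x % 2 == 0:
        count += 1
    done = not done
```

Count even values at even positions
`count` takes the values: 0 → 1 → 2 → 3 → 4

Answer: 4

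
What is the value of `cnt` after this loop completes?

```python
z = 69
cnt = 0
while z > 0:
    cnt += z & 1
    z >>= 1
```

Count set bits in 69 (binary: 0b1000101)
`cnt` takes the values: 0 → 1 → 2 → 3

Answer: 3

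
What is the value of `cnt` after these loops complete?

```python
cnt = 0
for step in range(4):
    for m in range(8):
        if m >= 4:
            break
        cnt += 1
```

Inner breaks at 4, outer runs 4 times
`cnt` takes the values: 0 → 1 → 2 → 3 → 4 → 5 → 6 → 7 → 8 → 9 → 10 → 11 → 12 → 13 → 14 → 15 → 16

Answer: 16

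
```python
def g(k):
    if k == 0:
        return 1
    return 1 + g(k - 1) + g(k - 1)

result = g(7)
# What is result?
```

g(k) = 1 + 2·g(k-1), g(0)=1. Closed form: (1+1)·2^7 - 1 = 255.

Answer: 255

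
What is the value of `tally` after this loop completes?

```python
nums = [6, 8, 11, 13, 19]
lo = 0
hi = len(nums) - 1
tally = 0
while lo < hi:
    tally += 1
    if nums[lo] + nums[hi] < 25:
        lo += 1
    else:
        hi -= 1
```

Steps to find pair summing to 25
`tally` takes the values: 0 → 1 → 2 → 3 → 4

Answer: 4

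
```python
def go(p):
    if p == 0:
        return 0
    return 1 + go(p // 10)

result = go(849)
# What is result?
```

Count of digits of 849: 3

Answer: 3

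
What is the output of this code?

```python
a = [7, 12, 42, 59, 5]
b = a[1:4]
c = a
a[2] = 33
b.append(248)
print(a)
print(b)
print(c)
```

Key concept: slice vs alias.
Step by step:
`a = [7, 12, 42, 59, 5]` → a = [7, 12, 42, 59, 5]
`b = a[1:4]` → b = [12, 42, 59]
`c = a` → c = [7, 12, 42, 59, 5] (same object as a)
`a[2] = 33` → a = [7, 12, 33, 59, 5] (same object as c); c = [7, 12, 33, 59, 5] (same object as a)
`b.append(248)` → b = [12, 42, 59, 248]
`print(a)` → prints [7, 12, 33, 59, 5]
`print(b)` → prints [12, 42, 59, 248]
`print(c)` → prints [7, 12, 33, 59, 5]

Answer:
[7, 12, 33, 59, 5]
[12, 42, 59, 248]
[7, 12, 33, 59, 5]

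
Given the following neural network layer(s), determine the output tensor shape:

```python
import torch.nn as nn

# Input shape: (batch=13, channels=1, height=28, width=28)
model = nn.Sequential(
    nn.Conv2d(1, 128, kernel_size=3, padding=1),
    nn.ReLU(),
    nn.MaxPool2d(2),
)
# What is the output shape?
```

Input: (13, 1, 28, 28) -> after Conv2d: (13, 128, 28, 28) -> after ReLU: (13, 128, 28, 28) -> Output: (13, 128, 14, 14)

Answer: (13, 128, 14, 14)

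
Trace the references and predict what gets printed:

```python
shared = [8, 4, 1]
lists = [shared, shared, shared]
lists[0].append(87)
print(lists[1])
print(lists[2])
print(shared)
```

Key concept: list of same reference.
Step by step:
`shared = [8, 4, 1]` → shared = [8, 4, 1]
`lists = [shared, shared, shared]` → lists = [[8, 4, 1], [8, 4, 1], [8, 4, 1]]
`lists[0].append(87)` → shared = [8, 4, 1, 87]; lists = [[8, 4, 1, 87], [8, 4, 1, 87], [8, 4, 1, 87]]
`print(lists[1])` → prints [8, 4, 1, 87]
`print(lists[2])` → prints [8, 4, 1, 87]
`print(shared)` → prints [8, 4, 1, 87]

Answer:
[8, 4, 1, 87]
[8, 4, 1, 87]
[8, 4, 1, 87]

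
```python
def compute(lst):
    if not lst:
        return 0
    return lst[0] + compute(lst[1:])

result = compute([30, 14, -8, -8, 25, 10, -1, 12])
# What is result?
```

30 + 14 + (-8) + (-8) + 25 + 10 + (-1) + 12 + 0 = 74

Answer: 74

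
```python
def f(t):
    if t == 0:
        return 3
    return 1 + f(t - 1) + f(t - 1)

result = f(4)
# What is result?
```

f(t) = 1 + 2·f(t-1), f(0)=3. Closed form: (3+1)·2^4 - 1 = 63.

Answer: 63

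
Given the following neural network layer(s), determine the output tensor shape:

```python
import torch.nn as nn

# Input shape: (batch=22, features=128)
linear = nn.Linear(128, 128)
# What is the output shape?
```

Input: (22, 128) -> Output: (22, 128)

Answer: (22, 128)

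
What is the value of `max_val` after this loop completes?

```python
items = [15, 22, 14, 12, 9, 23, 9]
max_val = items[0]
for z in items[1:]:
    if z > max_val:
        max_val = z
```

Maximum of [15, 22, 14, 12, 9, 23, 9]
`max_val` takes the values: 15 → 22 → 23

Answer: 23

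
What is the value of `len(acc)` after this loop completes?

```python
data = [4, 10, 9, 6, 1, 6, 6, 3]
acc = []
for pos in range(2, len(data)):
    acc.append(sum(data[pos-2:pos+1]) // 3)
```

Number of 3-element averages
`acc` takes the values: [] → [7] → [7, 8] → [7, 8, 5] → [7, 8, 5, 4] → [7, 8, 5, 4, 4] → [7, 8, 5, 4, 4, 5]
So `len(acc)` = 6

Answer: 6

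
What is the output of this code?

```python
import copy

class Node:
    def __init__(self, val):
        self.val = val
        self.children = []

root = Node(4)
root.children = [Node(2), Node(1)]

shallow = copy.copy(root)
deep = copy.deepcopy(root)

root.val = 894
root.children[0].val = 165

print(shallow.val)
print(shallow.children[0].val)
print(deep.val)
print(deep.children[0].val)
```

Key concept: deep copy with custom objects.
Step by step:
`root = Node(4)` → root = Node(val=4, children=[])
`root.children = [Node(2), Node(1)]` → root = Node(val=4, children=[Node(val=2, children=[]), Node(val=1, children=[])])
`shallow = copy.copy(root)` → shallow = Node(val=4, children=[Node(val=2, children=[]), Node(val=1, children=[])])
`deep = copy.deepcopy(root)` → deep = Node(val=4, children=[Node(val=2, children=[]), Node(val=1, children=[])])
`root.val = 894` → root = Node(val=894, children=[Node(val=2, children=[]), Node(val=1, children=[])])
`root.children[0].val = 165` → root = Node(val=894, children=[Node(val=165, children=[]), Node(val=1, children=[])]); shallow = Node(val=4, children=[Node(val=165, children=[]), Node(val=1, children=[])])
`print(shallow.val)` → prints 4
`print(shallow.children[0].val)` → prints 165
`print(deep.val)` → prints 4
`print(deep.children[0].val)` → prints 2

Answer:
4
165
4
2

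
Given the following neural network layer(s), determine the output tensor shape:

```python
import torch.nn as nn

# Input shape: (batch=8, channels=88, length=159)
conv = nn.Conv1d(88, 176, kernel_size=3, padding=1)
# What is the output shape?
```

Input: (8, 88, 159) -> Output: (8, 176, 159)

Answer: (8, 176, 159)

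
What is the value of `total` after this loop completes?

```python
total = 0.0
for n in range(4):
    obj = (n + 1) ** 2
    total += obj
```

Sum of squared losses 1² + 2² + ... + 4²
`total` takes the values: 0.0 → 1.0 → 5.0 → 14.0 → 30.0

Answer: 30.0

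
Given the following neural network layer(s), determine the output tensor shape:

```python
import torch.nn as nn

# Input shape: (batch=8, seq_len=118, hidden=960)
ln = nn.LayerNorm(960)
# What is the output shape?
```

Input: (8, 118, 960) -> Output: (8, 118, 960)

Answer: (8, 118, 960)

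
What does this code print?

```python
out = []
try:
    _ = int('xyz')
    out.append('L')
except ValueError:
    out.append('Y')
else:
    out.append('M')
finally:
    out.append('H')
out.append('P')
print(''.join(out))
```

Execution trace: 'Y' (except ValueError) → 'H' (finally) → 'P' (after the try/except). Output: YHP

Answer: YHP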